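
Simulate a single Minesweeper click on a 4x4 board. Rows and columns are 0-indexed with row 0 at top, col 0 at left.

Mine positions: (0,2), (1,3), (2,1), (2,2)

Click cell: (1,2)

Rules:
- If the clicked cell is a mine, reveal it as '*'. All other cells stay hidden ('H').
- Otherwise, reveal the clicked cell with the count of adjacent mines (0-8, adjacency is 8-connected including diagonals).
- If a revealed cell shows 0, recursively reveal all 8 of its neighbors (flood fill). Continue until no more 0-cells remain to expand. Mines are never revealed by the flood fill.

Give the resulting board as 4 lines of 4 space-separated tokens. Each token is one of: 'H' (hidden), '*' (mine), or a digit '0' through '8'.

H H H H
H H 4 H
H H H H
H H H H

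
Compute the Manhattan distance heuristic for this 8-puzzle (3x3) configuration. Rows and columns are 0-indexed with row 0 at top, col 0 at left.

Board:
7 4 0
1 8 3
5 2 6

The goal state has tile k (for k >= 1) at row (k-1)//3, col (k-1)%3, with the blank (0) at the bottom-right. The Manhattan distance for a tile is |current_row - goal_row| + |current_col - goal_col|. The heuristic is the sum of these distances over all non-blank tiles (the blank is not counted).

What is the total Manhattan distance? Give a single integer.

Answer: 12

Derivation:
Tile 7: at (0,0), goal (2,0), distance |0-2|+|0-0| = 2
Tile 4: at (0,1), goal (1,0), distance |0-1|+|1-0| = 2
Tile 1: at (1,0), goal (0,0), distance |1-0|+|0-0| = 1
Tile 8: at (1,1), goal (2,1), distance |1-2|+|1-1| = 1
Tile 3: at (1,2), goal (0,2), distance |1-0|+|2-2| = 1
Tile 5: at (2,0), goal (1,1), distance |2-1|+|0-1| = 2
Tile 2: at (2,1), goal (0,1), distance |2-0|+|1-1| = 2
Tile 6: at (2,2), goal (1,2), distance |2-1|+|2-2| = 1
Sum: 2 + 2 + 1 + 1 + 1 + 2 + 2 + 1 = 12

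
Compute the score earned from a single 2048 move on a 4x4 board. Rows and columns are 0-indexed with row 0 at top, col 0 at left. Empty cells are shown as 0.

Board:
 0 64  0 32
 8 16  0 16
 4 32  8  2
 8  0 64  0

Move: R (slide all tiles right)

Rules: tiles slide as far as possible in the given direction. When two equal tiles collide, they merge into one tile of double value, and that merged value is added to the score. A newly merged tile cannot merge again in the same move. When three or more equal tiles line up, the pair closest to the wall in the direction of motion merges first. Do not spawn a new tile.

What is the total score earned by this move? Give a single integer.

Slide right:
row 0: [0, 64, 0, 32] -> [0, 0, 64, 32]  score +0 (running 0)
row 1: [8, 16, 0, 16] -> [0, 0, 8, 32]  score +32 (running 32)
row 2: [4, 32, 8, 2] -> [4, 32, 8, 2]  score +0 (running 32)
row 3: [8, 0, 64, 0] -> [0, 0, 8, 64]  score +0 (running 32)
Board after move:
 0  0 64 32
 0  0  8 32
 4 32  8  2
 0  0  8 64

Answer: 32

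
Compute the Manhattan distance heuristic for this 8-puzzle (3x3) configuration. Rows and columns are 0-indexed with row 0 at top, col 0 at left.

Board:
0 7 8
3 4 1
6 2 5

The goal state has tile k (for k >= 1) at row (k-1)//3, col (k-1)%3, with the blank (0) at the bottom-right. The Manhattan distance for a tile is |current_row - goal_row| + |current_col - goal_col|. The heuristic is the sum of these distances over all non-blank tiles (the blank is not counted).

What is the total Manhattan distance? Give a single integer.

Tile 7: (0,1)->(2,0) = 3
Tile 8: (0,2)->(2,1) = 3
Tile 3: (1,0)->(0,2) = 3
Tile 4: (1,1)->(1,0) = 1
Tile 1: (1,2)->(0,0) = 3
Tile 6: (2,0)->(1,2) = 3
Tile 2: (2,1)->(0,1) = 2
Tile 5: (2,2)->(1,1) = 2
Sum: 3 + 3 + 3 + 1 + 3 + 3 + 2 + 2 = 20

Answer: 20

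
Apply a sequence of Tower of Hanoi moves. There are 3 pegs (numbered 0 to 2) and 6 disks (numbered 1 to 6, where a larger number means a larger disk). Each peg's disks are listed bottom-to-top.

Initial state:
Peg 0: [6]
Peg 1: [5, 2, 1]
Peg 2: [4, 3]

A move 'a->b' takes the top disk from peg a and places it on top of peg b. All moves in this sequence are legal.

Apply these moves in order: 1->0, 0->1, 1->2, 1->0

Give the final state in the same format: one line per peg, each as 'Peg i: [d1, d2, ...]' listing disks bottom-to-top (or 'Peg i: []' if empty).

After move 1 (1->0):
Peg 0: [6, 1]
Peg 1: [5, 2]
Peg 2: [4, 3]

After move 2 (0->1):
Peg 0: [6]
Peg 1: [5, 2, 1]
Peg 2: [4, 3]

After move 3 (1->2):
Peg 0: [6]
Peg 1: [5, 2]
Peg 2: [4, 3, 1]

After move 4 (1->0):
Peg 0: [6, 2]
Peg 1: [5]
Peg 2: [4, 3, 1]

Answer: Peg 0: [6, 2]
Peg 1: [5]
Peg 2: [4, 3, 1]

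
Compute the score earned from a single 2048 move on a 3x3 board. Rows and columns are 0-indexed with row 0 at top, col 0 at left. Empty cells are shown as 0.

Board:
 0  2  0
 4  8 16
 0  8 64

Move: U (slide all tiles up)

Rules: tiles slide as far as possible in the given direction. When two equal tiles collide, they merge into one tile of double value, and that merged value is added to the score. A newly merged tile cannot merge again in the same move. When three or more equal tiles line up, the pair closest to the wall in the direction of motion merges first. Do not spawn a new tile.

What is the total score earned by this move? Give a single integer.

Answer: 16

Derivation:
Slide up:
col 0: [0, 4, 0] -> [4, 0, 0]  score +0 (running 0)
col 1: [2, 8, 8] -> [2, 16, 0]  score +16 (running 16)
col 2: [0, 16, 64] -> [16, 64, 0]  score +0 (running 16)
Board after move:
 4  2 16
 0 16 64
 0  0  0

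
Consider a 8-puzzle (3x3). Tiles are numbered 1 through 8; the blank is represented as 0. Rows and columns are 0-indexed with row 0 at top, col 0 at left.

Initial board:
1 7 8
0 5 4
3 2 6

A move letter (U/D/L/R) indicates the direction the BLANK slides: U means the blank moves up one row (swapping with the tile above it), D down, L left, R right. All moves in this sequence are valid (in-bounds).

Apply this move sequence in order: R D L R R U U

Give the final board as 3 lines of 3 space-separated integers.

Answer: 1 7 0
5 2 8
3 6 4

Derivation:
After move 1 (R):
1 7 8
5 0 4
3 2 6

After move 2 (D):
1 7 8
5 2 4
3 0 6

After move 3 (L):
1 7 8
5 2 4
0 3 6

After move 4 (R):
1 7 8
5 2 4
3 0 6

After move 5 (R):
1 7 8
5 2 4
3 6 0

After move 6 (U):
1 7 8
5 2 0
3 6 4

After move 7 (U):
1 7 0
5 2 8
3 6 4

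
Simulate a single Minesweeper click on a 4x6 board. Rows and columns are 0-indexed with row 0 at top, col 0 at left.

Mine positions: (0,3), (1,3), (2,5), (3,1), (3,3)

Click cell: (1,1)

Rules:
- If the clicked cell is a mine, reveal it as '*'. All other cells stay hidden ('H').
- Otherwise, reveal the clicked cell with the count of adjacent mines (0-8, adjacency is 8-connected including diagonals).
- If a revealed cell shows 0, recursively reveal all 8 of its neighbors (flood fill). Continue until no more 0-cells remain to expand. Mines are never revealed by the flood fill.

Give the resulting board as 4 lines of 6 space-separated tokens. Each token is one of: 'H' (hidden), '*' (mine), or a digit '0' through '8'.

0 0 2 H H H
0 0 2 H H H
1 1 3 H H H
H H H H H H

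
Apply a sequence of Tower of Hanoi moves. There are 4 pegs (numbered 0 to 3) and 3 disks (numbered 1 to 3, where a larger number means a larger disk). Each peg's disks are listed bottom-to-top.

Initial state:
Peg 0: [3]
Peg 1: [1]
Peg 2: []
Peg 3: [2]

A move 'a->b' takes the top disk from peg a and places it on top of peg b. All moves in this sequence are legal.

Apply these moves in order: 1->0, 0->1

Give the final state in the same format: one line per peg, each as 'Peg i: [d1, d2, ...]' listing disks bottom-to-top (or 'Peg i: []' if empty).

After move 1 (1->0):
Peg 0: [3, 1]
Peg 1: []
Peg 2: []
Peg 3: [2]

After move 2 (0->1):
Peg 0: [3]
Peg 1: [1]
Peg 2: []
Peg 3: [2]

Answer: Peg 0: [3]
Peg 1: [1]
Peg 2: []
Peg 3: [2]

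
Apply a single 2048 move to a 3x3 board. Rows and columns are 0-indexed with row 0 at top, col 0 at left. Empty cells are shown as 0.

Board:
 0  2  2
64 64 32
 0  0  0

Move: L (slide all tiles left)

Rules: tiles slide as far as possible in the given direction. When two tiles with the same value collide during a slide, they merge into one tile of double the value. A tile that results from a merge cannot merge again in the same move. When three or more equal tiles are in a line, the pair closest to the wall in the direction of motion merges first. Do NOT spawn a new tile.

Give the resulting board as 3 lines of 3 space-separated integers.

Slide left:
row 0: [0, 2, 2] -> [4, 0, 0]
row 1: [64, 64, 32] -> [128, 32, 0]
row 2: [0, 0, 0] -> [0, 0, 0]

Answer:   4   0   0
128  32   0
  0   0   0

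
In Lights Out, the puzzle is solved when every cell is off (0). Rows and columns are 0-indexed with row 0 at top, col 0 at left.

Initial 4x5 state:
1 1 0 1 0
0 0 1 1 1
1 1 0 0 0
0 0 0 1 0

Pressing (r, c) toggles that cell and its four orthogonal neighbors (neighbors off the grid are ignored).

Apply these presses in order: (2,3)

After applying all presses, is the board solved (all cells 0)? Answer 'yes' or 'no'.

Answer: no

Derivation:
After press 1 at (2,3):
1 1 0 1 0
0 0 1 0 1
1 1 1 1 1
0 0 0 0 0

Lights still on: 10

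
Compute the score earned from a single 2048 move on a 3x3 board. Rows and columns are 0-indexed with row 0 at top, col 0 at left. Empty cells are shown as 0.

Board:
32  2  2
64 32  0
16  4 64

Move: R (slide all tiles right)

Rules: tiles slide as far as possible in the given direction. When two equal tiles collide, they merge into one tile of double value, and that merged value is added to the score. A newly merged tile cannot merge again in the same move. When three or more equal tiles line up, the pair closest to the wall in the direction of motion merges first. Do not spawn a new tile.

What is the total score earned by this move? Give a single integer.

Answer: 4

Derivation:
Slide right:
row 0: [32, 2, 2] -> [0, 32, 4]  score +4 (running 4)
row 1: [64, 32, 0] -> [0, 64, 32]  score +0 (running 4)
row 2: [16, 4, 64] -> [16, 4, 64]  score +0 (running 4)
Board after move:
 0 32  4
 0 64 32
16  4 64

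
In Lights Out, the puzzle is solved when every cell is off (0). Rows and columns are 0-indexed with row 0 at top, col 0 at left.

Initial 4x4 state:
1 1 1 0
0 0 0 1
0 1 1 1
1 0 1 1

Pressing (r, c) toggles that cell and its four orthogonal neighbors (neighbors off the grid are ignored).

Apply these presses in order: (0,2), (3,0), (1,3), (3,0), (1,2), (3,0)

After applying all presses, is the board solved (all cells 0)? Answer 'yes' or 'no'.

After press 1 at (0,2):
1 0 0 1
0 0 1 1
0 1 1 1
1 0 1 1

After press 2 at (3,0):
1 0 0 1
0 0 1 1
1 1 1 1
0 1 1 1

After press 3 at (1,3):
1 0 0 0
0 0 0 0
1 1 1 0
0 1 1 1

After press 4 at (3,0):
1 0 0 0
0 0 0 0
0 1 1 0
1 0 1 1

After press 5 at (1,2):
1 0 1 0
0 1 1 1
0 1 0 0
1 0 1 1

After press 6 at (3,0):
1 0 1 0
0 1 1 1
1 1 0 0
0 1 1 1

Lights still on: 10

Answer: no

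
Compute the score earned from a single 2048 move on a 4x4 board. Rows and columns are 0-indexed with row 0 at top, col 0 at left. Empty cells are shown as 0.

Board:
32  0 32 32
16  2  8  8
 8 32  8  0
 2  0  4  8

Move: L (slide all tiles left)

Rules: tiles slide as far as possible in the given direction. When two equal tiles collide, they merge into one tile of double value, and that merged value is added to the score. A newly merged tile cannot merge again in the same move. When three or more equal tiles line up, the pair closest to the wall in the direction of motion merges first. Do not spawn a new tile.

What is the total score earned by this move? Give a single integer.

Slide left:
row 0: [32, 0, 32, 32] -> [64, 32, 0, 0]  score +64 (running 64)
row 1: [16, 2, 8, 8] -> [16, 2, 16, 0]  score +16 (running 80)
row 2: [8, 32, 8, 0] -> [8, 32, 8, 0]  score +0 (running 80)
row 3: [2, 0, 4, 8] -> [2, 4, 8, 0]  score +0 (running 80)
Board after move:
64 32  0  0
16  2 16  0
 8 32  8  0
 2  4  8  0

Answer: 80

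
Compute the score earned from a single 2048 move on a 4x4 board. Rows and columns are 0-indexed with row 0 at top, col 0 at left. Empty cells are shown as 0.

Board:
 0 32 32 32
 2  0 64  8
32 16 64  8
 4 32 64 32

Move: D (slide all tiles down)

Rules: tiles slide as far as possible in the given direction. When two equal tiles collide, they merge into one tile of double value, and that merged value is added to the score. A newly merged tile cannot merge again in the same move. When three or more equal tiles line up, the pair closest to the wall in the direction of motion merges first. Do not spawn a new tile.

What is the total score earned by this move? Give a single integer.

Answer: 144

Derivation:
Slide down:
col 0: [0, 2, 32, 4] -> [0, 2, 32, 4]  score +0 (running 0)
col 1: [32, 0, 16, 32] -> [0, 32, 16, 32]  score +0 (running 0)
col 2: [32, 64, 64, 64] -> [0, 32, 64, 128]  score +128 (running 128)
col 3: [32, 8, 8, 32] -> [0, 32, 16, 32]  score +16 (running 144)
Board after move:
  0   0   0   0
  2  32  32  32
 32  16  64  16
  4  32 128  32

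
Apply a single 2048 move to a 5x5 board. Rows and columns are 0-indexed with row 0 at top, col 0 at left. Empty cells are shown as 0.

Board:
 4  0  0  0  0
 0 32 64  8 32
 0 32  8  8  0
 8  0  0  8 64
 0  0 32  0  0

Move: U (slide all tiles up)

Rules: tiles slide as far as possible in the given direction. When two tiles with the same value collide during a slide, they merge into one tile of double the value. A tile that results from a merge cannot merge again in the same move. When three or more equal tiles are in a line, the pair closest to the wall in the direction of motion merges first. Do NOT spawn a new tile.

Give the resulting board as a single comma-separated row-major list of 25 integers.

Answer: 4, 64, 64, 16, 32, 8, 0, 8, 8, 64, 0, 0, 32, 0, 0, 0, 0, 0, 0, 0, 0, 0, 0, 0, 0

Derivation:
Slide up:
col 0: [4, 0, 0, 8, 0] -> [4, 8, 0, 0, 0]
col 1: [0, 32, 32, 0, 0] -> [64, 0, 0, 0, 0]
col 2: [0, 64, 8, 0, 32] -> [64, 8, 32, 0, 0]
col 3: [0, 8, 8, 8, 0] -> [16, 8, 0, 0, 0]
col 4: [0, 32, 0, 64, 0] -> [32, 64, 0, 0, 0]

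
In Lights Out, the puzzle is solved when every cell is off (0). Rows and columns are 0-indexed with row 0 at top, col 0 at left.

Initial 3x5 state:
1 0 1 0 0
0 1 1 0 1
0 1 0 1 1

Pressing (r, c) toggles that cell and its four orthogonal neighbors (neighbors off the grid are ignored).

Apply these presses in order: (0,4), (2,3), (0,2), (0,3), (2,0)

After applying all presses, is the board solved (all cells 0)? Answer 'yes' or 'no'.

After press 1 at (0,4):
1 0 1 1 1
0 1 1 0 0
0 1 0 1 1

After press 2 at (2,3):
1 0 1 1 1
0 1 1 1 0
0 1 1 0 0

After press 3 at (0,2):
1 1 0 0 1
0 1 0 1 0
0 1 1 0 0

After press 4 at (0,3):
1 1 1 1 0
0 1 0 0 0
0 1 1 0 0

After press 5 at (2,0):
1 1 1 1 0
1 1 0 0 0
1 0 1 0 0

Lights still on: 8

Answer: no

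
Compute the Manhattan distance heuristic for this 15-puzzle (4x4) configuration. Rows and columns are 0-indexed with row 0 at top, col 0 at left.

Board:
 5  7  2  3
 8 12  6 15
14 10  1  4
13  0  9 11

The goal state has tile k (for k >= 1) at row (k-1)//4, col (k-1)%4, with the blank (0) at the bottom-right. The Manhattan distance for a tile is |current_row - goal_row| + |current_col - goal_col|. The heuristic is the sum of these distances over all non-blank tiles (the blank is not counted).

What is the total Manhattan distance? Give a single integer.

Tile 5: at (0,0), goal (1,0), distance |0-1|+|0-0| = 1
Tile 7: at (0,1), goal (1,2), distance |0-1|+|1-2| = 2
Tile 2: at (0,2), goal (0,1), distance |0-0|+|2-1| = 1
Tile 3: at (0,3), goal (0,2), distance |0-0|+|3-2| = 1
Tile 8: at (1,0), goal (1,3), distance |1-1|+|0-3| = 3
Tile 12: at (1,1), goal (2,3), distance |1-2|+|1-3| = 3
Tile 6: at (1,2), goal (1,1), distance |1-1|+|2-1| = 1
Tile 15: at (1,3), goal (3,2), distance |1-3|+|3-2| = 3
Tile 14: at (2,0), goal (3,1), distance |2-3|+|0-1| = 2
Tile 10: at (2,1), goal (2,1), distance |2-2|+|1-1| = 0
Tile 1: at (2,2), goal (0,0), distance |2-0|+|2-0| = 4
Tile 4: at (2,3), goal (0,3), distance |2-0|+|3-3| = 2
Tile 13: at (3,0), goal (3,0), distance |3-3|+|0-0| = 0
Tile 9: at (3,2), goal (2,0), distance |3-2|+|2-0| = 3
Tile 11: at (3,3), goal (2,2), distance |3-2|+|3-2| = 2
Sum: 1 + 2 + 1 + 1 + 3 + 3 + 1 + 3 + 2 + 0 + 4 + 2 + 0 + 3 + 2 = 28

Answer: 28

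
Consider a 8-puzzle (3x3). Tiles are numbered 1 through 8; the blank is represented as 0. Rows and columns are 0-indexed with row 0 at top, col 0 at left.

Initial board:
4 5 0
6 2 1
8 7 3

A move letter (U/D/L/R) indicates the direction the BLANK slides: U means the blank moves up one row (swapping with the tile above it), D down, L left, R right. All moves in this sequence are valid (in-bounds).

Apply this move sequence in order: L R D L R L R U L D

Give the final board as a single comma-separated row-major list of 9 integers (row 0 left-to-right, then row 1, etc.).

After move 1 (L):
4 0 5
6 2 1
8 7 3

After move 2 (R):
4 5 0
6 2 1
8 7 3

After move 3 (D):
4 5 1
6 2 0
8 7 3

After move 4 (L):
4 5 1
6 0 2
8 7 3

After move 5 (R):
4 5 1
6 2 0
8 7 3

After move 6 (L):
4 5 1
6 0 2
8 7 3

After move 7 (R):
4 5 1
6 2 0
8 7 3

After move 8 (U):
4 5 0
6 2 1
8 7 3

After move 9 (L):
4 0 5
6 2 1
8 7 3

After move 10 (D):
4 2 5
6 0 1
8 7 3

Answer: 4, 2, 5, 6, 0, 1, 8, 7, 3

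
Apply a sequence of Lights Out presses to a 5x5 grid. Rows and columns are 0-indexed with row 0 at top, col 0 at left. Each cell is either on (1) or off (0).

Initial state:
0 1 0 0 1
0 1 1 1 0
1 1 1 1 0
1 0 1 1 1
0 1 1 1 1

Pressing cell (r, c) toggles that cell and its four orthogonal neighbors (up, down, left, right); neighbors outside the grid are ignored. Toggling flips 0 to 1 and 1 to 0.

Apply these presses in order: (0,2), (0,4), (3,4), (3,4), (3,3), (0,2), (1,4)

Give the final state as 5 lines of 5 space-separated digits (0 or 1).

Answer: 0 1 0 1 1
0 1 1 0 0
1 1 1 0 1
1 0 0 0 0
0 1 1 0 1

Derivation:
After press 1 at (0,2):
0 0 1 1 1
0 1 0 1 0
1 1 1 1 0
1 0 1 1 1
0 1 1 1 1

After press 2 at (0,4):
0 0 1 0 0
0 1 0 1 1
1 1 1 1 0
1 0 1 1 1
0 1 1 1 1

After press 3 at (3,4):
0 0 1 0 0
0 1 0 1 1
1 1 1 1 1
1 0 1 0 0
0 1 1 1 0

After press 4 at (3,4):
0 0 1 0 0
0 1 0 1 1
1 1 1 1 0
1 0 1 1 1
0 1 1 1 1

After press 5 at (3,3):
0 0 1 0 0
0 1 0 1 1
1 1 1 0 0
1 0 0 0 0
0 1 1 0 1

After press 6 at (0,2):
0 1 0 1 0
0 1 1 1 1
1 1 1 0 0
1 0 0 0 0
0 1 1 0 1

After press 7 at (1,4):
0 1 0 1 1
0 1 1 0 0
1 1 1 0 1
1 0 0 0 0
0 1 1 0 1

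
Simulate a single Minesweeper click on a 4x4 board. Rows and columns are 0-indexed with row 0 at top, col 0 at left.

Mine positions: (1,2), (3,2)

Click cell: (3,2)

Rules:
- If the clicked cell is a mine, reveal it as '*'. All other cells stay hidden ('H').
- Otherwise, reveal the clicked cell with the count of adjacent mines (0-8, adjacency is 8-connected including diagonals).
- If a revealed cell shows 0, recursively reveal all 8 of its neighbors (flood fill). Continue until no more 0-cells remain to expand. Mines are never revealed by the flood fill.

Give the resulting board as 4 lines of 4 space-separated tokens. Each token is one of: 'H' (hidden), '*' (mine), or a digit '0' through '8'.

H H H H
H H H H
H H H H
H H * H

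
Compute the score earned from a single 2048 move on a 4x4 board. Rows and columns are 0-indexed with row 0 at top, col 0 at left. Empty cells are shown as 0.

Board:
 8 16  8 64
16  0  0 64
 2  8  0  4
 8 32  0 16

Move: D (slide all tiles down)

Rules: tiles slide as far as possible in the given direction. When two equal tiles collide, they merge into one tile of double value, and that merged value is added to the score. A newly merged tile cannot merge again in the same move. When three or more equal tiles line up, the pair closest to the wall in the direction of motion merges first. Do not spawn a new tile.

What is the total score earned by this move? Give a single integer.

Slide down:
col 0: [8, 16, 2, 8] -> [8, 16, 2, 8]  score +0 (running 0)
col 1: [16, 0, 8, 32] -> [0, 16, 8, 32]  score +0 (running 0)
col 2: [8, 0, 0, 0] -> [0, 0, 0, 8]  score +0 (running 0)
col 3: [64, 64, 4, 16] -> [0, 128, 4, 16]  score +128 (running 128)
Board after move:
  8   0   0   0
 16  16   0 128
  2   8   0   4
  8  32   8  16

Answer: 128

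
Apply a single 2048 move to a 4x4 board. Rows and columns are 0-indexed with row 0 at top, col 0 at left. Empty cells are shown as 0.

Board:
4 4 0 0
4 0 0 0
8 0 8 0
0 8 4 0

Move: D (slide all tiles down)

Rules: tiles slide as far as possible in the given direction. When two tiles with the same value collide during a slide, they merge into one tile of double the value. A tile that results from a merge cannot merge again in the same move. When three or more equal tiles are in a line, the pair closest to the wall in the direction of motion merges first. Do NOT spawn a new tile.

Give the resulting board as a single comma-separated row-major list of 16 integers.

Slide down:
col 0: [4, 4, 8, 0] -> [0, 0, 8, 8]
col 1: [4, 0, 0, 8] -> [0, 0, 4, 8]
col 2: [0, 0, 8, 4] -> [0, 0, 8, 4]
col 3: [0, 0, 0, 0] -> [0, 0, 0, 0]

Answer: 0, 0, 0, 0, 0, 0, 0, 0, 8, 4, 8, 0, 8, 8, 4, 0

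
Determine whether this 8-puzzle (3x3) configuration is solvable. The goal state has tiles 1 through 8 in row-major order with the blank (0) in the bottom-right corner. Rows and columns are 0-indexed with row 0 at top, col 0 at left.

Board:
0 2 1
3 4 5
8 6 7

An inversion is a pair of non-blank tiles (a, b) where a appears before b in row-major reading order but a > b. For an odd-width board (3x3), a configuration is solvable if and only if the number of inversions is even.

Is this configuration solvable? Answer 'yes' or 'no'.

Answer: no

Derivation:
Inversions (pairs i<j in row-major order where tile[i] > tile[j] > 0): 3
3 is odd, so the puzzle is not solvable.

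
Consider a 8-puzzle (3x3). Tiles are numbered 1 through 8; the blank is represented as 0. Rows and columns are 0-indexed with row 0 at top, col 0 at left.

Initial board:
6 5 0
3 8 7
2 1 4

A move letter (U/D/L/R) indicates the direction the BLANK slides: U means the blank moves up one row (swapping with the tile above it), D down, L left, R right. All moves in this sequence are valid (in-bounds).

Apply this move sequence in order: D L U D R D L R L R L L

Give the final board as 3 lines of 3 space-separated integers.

After move 1 (D):
6 5 7
3 8 0
2 1 4

After move 2 (L):
6 5 7
3 0 8
2 1 4

After move 3 (U):
6 0 7
3 5 8
2 1 4

After move 4 (D):
6 5 7
3 0 8
2 1 4

After move 5 (R):
6 5 7
3 8 0
2 1 4

After move 6 (D):
6 5 7
3 8 4
2 1 0

After move 7 (L):
6 5 7
3 8 4
2 0 1

After move 8 (R):
6 5 7
3 8 4
2 1 0

After move 9 (L):
6 5 7
3 8 4
2 0 1

After move 10 (R):
6 5 7
3 8 4
2 1 0

After move 11 (L):
6 5 7
3 8 4
2 0 1

After move 12 (L):
6 5 7
3 8 4
0 2 1

Answer: 6 5 7
3 8 4
0 2 1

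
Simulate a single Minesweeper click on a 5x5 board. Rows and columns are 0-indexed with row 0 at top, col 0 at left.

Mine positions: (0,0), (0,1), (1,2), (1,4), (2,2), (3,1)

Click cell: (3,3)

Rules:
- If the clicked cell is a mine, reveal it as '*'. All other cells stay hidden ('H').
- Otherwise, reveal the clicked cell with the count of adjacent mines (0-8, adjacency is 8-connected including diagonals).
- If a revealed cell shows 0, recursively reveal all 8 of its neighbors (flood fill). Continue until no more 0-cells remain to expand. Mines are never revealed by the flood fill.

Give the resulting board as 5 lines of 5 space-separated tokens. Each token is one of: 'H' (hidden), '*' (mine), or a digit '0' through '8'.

H H H H H
H H H H H
H H H H H
H H H 1 H
H H H H H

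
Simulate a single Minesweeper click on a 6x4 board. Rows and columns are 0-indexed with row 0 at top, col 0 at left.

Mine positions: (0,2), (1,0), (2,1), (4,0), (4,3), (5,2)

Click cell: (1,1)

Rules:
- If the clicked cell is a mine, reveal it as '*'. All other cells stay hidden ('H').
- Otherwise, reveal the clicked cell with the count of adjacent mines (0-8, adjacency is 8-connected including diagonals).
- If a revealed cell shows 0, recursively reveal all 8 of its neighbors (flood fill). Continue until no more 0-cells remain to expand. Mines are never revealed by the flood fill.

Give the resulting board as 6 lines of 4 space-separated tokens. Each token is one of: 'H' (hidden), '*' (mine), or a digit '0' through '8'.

H H H H
H 3 H H
H H H H
H H H H
H H H H
H H H H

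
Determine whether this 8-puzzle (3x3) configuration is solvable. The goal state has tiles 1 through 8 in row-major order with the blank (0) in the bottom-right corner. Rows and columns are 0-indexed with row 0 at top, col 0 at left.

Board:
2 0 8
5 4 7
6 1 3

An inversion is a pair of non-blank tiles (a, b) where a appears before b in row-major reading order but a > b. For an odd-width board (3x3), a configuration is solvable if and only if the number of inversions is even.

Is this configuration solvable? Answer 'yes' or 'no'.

Inversions (pairs i<j in row-major order where tile[i] > tile[j] > 0): 17
17 is odd, so the puzzle is not solvable.

Answer: no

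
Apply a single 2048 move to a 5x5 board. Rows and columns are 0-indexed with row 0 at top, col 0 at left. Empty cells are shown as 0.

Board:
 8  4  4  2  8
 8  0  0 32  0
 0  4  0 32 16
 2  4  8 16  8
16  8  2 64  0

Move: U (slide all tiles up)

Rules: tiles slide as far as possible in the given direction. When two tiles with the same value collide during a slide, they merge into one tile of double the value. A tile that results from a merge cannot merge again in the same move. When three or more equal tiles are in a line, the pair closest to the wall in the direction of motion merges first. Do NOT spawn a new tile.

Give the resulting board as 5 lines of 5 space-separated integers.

Answer: 16  8  4  2  8
 2  4  8 64 16
16  8  2 16  8
 0  0  0 64  0
 0  0  0  0  0

Derivation:
Slide up:
col 0: [8, 8, 0, 2, 16] -> [16, 2, 16, 0, 0]
col 1: [4, 0, 4, 4, 8] -> [8, 4, 8, 0, 0]
col 2: [4, 0, 0, 8, 2] -> [4, 8, 2, 0, 0]
col 3: [2, 32, 32, 16, 64] -> [2, 64, 16, 64, 0]
col 4: [8, 0, 16, 8, 0] -> [8, 16, 8, 0, 0]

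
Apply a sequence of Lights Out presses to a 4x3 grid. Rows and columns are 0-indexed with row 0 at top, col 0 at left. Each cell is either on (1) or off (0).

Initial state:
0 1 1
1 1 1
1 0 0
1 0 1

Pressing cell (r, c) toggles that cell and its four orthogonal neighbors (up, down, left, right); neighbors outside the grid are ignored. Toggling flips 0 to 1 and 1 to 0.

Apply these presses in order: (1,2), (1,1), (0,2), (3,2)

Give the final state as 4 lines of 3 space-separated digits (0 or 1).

Answer: 0 1 1
0 1 0
1 1 0
1 1 0

Derivation:
After press 1 at (1,2):
0 1 0
1 0 0
1 0 1
1 0 1

After press 2 at (1,1):
0 0 0
0 1 1
1 1 1
1 0 1

After press 3 at (0,2):
0 1 1
0 1 0
1 1 1
1 0 1

After press 4 at (3,2):
0 1 1
0 1 0
1 1 0
1 1 0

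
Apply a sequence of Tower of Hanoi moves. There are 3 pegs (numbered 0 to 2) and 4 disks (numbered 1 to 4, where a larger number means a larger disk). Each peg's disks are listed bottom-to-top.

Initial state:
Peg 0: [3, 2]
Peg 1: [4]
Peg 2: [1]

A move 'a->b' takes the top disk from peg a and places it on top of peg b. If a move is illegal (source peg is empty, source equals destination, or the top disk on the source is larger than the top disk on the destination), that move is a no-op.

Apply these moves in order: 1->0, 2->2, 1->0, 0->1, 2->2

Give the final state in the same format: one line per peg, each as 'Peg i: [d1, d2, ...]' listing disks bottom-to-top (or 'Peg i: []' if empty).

Answer: Peg 0: [3]
Peg 1: [4, 2]
Peg 2: [1]

Derivation:
After move 1 (1->0):
Peg 0: [3, 2]
Peg 1: [4]
Peg 2: [1]

After move 2 (2->2):
Peg 0: [3, 2]
Peg 1: [4]
Peg 2: [1]

After move 3 (1->0):
Peg 0: [3, 2]
Peg 1: [4]
Peg 2: [1]

After move 4 (0->1):
Peg 0: [3]
Peg 1: [4, 2]
Peg 2: [1]

After move 5 (2->2):
Peg 0: [3]
Peg 1: [4, 2]
Peg 2: [1]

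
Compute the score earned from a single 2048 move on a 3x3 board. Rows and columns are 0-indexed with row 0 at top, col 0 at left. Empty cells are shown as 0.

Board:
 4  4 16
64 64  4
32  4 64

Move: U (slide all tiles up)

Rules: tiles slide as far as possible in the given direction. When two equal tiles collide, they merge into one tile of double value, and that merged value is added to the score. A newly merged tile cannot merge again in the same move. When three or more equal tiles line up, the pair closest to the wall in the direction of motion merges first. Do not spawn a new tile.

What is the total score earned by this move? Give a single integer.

Slide up:
col 0: [4, 64, 32] -> [4, 64, 32]  score +0 (running 0)
col 1: [4, 64, 4] -> [4, 64, 4]  score +0 (running 0)
col 2: [16, 4, 64] -> [16, 4, 64]  score +0 (running 0)
Board after move:
 4  4 16
64 64  4
32  4 64

Answer: 0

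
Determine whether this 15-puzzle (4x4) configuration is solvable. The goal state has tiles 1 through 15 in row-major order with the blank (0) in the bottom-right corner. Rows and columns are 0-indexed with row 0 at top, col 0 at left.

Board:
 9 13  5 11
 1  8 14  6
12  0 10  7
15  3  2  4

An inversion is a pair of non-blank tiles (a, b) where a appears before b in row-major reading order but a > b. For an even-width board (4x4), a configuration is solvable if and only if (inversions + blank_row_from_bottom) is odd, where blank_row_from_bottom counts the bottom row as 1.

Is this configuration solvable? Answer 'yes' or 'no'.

Answer: no

Derivation:
Inversions: 62
Blank is in row 2 (0-indexed from top), which is row 2 counting from the bottom (bottom = 1).
62 + 2 = 64, which is even, so the puzzle is not solvable.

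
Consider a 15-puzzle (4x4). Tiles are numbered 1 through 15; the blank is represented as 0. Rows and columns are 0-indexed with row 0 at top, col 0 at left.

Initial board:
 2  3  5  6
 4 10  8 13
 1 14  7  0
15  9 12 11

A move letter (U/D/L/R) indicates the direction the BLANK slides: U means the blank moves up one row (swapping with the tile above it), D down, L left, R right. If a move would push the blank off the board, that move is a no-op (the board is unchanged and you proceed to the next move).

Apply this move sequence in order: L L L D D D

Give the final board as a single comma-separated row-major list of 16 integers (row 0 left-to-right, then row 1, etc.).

Answer: 2, 3, 5, 6, 4, 10, 8, 13, 15, 1, 14, 7, 0, 9, 12, 11

Derivation:
After move 1 (L):
 2  3  5  6
 4 10  8 13
 1 14  0  7
15  9 12 11

After move 2 (L):
 2  3  5  6
 4 10  8 13
 1  0 14  7
15  9 12 11

After move 3 (L):
 2  3  5  6
 4 10  8 13
 0  1 14  7
15  9 12 11

After move 4 (D):
 2  3  5  6
 4 10  8 13
15  1 14  7
 0  9 12 11

After move 5 (D):
 2  3  5  6
 4 10  8 13
15  1 14  7
 0  9 12 11

After move 6 (D):
 2  3  5  6
 4 10  8 13
15  1 14  7
 0  9 12 11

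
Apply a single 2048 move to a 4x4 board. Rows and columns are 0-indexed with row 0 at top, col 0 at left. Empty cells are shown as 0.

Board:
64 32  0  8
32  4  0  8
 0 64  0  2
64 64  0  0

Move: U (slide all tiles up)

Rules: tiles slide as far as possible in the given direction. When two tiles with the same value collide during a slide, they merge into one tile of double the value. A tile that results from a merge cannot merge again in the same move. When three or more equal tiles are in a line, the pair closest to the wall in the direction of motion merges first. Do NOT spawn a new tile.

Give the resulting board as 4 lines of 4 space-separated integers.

Slide up:
col 0: [64, 32, 0, 64] -> [64, 32, 64, 0]
col 1: [32, 4, 64, 64] -> [32, 4, 128, 0]
col 2: [0, 0, 0, 0] -> [0, 0, 0, 0]
col 3: [8, 8, 2, 0] -> [16, 2, 0, 0]

Answer:  64  32   0  16
 32   4   0   2
 64 128   0   0
  0   0   0   0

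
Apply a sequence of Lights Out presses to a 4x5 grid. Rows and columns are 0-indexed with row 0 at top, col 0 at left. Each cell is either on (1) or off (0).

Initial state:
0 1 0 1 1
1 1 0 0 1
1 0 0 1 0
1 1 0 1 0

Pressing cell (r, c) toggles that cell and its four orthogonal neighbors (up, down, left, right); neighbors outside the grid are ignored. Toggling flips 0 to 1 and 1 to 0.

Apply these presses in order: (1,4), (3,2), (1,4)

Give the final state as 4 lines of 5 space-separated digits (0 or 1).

After press 1 at (1,4):
0 1 0 1 0
1 1 0 1 0
1 0 0 1 1
1 1 0 1 0

After press 2 at (3,2):
0 1 0 1 0
1 1 0 1 0
1 0 1 1 1
1 0 1 0 0

After press 3 at (1,4):
0 1 0 1 1
1 1 0 0 1
1 0 1 1 0
1 0 1 0 0

Answer: 0 1 0 1 1
1 1 0 0 1
1 0 1 1 0
1 0 1 0 0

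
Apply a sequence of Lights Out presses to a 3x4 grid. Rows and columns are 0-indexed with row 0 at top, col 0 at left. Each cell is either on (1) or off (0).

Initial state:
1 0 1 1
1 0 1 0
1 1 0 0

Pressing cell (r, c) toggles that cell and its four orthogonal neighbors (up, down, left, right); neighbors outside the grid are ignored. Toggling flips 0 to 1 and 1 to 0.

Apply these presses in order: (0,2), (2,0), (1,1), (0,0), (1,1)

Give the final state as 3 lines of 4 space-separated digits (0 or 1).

After press 1 at (0,2):
1 1 0 0
1 0 0 0
1 1 0 0

After press 2 at (2,0):
1 1 0 0
0 0 0 0
0 0 0 0

After press 3 at (1,1):
1 0 0 0
1 1 1 0
0 1 0 0

After press 4 at (0,0):
0 1 0 0
0 1 1 0
0 1 0 0

After press 5 at (1,1):
0 0 0 0
1 0 0 0
0 0 0 0

Answer: 0 0 0 0
1 0 0 0
0 0 0 0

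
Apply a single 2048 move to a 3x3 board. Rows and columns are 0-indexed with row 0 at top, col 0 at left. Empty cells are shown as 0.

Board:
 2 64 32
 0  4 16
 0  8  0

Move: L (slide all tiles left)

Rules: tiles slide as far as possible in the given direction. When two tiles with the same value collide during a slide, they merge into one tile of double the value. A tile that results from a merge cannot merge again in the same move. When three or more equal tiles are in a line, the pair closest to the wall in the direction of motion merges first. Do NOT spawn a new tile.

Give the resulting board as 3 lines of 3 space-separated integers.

Answer:  2 64 32
 4 16  0
 8  0  0

Derivation:
Slide left:
row 0: [2, 64, 32] -> [2, 64, 32]
row 1: [0, 4, 16] -> [4, 16, 0]
row 2: [0, 8, 0] -> [8, 0, 0]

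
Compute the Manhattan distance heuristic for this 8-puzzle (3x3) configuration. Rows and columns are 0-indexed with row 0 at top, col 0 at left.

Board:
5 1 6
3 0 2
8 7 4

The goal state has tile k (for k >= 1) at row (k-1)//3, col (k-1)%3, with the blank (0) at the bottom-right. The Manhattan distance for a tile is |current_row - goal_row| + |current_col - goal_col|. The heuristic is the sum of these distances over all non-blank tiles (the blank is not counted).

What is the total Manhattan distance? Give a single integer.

Answer: 14

Derivation:
Tile 5: at (0,0), goal (1,1), distance |0-1|+|0-1| = 2
Tile 1: at (0,1), goal (0,0), distance |0-0|+|1-0| = 1
Tile 6: at (0,2), goal (1,2), distance |0-1|+|2-2| = 1
Tile 3: at (1,0), goal (0,2), distance |1-0|+|0-2| = 3
Tile 2: at (1,2), goal (0,1), distance |1-0|+|2-1| = 2
Tile 8: at (2,0), goal (2,1), distance |2-2|+|0-1| = 1
Tile 7: at (2,1), goal (2,0), distance |2-2|+|1-0| = 1
Tile 4: at (2,2), goal (1,0), distance |2-1|+|2-0| = 3
Sum: 2 + 1 + 1 + 3 + 2 + 1 + 1 + 3 = 14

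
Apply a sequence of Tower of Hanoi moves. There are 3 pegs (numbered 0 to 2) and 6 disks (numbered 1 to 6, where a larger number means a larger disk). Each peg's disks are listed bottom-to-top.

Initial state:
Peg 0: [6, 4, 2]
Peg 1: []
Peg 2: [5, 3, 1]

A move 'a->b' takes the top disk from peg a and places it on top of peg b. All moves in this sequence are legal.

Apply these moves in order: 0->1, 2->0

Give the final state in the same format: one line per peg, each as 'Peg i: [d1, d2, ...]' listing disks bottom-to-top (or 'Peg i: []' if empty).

After move 1 (0->1):
Peg 0: [6, 4]
Peg 1: [2]
Peg 2: [5, 3, 1]

After move 2 (2->0):
Peg 0: [6, 4, 1]
Peg 1: [2]
Peg 2: [5, 3]

Answer: Peg 0: [6, 4, 1]
Peg 1: [2]
Peg 2: [5, 3]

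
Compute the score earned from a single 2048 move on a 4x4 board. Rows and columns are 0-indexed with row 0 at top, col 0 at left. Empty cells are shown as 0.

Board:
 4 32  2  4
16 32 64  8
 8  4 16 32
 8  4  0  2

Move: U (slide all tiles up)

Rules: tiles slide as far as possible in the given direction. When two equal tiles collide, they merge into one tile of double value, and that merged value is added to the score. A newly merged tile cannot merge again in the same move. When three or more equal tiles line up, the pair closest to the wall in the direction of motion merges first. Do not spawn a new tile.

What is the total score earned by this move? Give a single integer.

Answer: 88

Derivation:
Slide up:
col 0: [4, 16, 8, 8] -> [4, 16, 16, 0]  score +16 (running 16)
col 1: [32, 32, 4, 4] -> [64, 8, 0, 0]  score +72 (running 88)
col 2: [2, 64, 16, 0] -> [2, 64, 16, 0]  score +0 (running 88)
col 3: [4, 8, 32, 2] -> [4, 8, 32, 2]  score +0 (running 88)
Board after move:
 4 64  2  4
16  8 64  8
16  0 16 32
 0  0  0  2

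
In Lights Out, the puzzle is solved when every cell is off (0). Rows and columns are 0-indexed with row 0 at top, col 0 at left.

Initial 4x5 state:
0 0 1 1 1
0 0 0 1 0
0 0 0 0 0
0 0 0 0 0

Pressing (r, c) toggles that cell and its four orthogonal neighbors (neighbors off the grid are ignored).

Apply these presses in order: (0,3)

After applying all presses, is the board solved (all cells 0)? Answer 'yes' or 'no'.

After press 1 at (0,3):
0 0 0 0 0
0 0 0 0 0
0 0 0 0 0
0 0 0 0 0

Lights still on: 0

Answer: yes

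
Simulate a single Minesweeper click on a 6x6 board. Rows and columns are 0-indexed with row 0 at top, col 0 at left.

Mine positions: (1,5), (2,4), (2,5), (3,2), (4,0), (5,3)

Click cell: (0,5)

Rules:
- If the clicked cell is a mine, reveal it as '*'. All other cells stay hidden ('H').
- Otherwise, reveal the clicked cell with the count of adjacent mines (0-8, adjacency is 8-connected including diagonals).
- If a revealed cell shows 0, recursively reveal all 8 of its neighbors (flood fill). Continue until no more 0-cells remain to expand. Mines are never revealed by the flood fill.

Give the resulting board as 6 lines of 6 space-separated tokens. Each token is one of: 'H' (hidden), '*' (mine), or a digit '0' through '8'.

H H H H H 1
H H H H H H
H H H H H H
H H H H H H
H H H H H H
H H H H H H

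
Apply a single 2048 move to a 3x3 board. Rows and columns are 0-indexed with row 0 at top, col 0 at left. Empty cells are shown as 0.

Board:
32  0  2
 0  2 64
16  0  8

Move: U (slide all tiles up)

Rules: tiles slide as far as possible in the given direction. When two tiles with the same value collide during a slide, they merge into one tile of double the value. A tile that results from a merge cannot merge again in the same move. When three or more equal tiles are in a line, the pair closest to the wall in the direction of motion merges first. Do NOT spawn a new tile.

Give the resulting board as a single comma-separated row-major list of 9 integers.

Slide up:
col 0: [32, 0, 16] -> [32, 16, 0]
col 1: [0, 2, 0] -> [2, 0, 0]
col 2: [2, 64, 8] -> [2, 64, 8]

Answer: 32, 2, 2, 16, 0, 64, 0, 0, 8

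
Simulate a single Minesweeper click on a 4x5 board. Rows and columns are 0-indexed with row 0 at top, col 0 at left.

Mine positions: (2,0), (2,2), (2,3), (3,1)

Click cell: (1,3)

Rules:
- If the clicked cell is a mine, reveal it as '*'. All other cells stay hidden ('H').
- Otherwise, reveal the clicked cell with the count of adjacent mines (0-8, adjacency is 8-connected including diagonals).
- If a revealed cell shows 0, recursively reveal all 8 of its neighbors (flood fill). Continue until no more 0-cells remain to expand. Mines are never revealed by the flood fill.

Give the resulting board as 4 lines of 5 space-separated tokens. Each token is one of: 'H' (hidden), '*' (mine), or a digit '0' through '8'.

H H H H H
H H H 2 H
H H H H H
H H H H H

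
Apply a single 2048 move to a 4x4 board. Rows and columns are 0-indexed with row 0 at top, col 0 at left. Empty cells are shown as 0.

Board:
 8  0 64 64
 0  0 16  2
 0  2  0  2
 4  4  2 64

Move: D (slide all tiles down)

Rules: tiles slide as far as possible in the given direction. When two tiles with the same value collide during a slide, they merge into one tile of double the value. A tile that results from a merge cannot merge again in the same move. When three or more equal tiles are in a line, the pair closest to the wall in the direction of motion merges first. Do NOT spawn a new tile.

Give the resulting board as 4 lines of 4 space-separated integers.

Slide down:
col 0: [8, 0, 0, 4] -> [0, 0, 8, 4]
col 1: [0, 0, 2, 4] -> [0, 0, 2, 4]
col 2: [64, 16, 0, 2] -> [0, 64, 16, 2]
col 3: [64, 2, 2, 64] -> [0, 64, 4, 64]

Answer:  0  0  0  0
 0  0 64 64
 8  2 16  4
 4  4  2 64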